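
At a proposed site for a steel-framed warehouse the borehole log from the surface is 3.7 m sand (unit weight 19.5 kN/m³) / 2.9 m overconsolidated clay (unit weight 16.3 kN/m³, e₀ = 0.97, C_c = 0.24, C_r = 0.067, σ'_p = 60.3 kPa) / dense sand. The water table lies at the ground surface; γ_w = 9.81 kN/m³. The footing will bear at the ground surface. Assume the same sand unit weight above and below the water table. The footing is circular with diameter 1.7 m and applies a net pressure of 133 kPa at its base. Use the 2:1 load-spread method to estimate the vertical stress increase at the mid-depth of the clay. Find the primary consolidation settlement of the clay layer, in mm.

Mid-depth of clay below the ground surface: z = 3.7 + 2.9/2 = 5.15 m.
Total vertical stress at mid-clay: σ_v = 19.5×3.7 + 16.3×1.45 = 95.785 kPa.
Pore pressure: u = 9.81×(5.15 − 0) = 50.522 kPa.
Initial effective stress: σ'_0 = σ_v − u = 95.785 − 50.522 = 45.263 kPa.
Stress increase at mid-clay by the 2:1 spreading method:
Δσ ≈ qD²/(D+z)² = 133×1.7²/(1.7+5.15)² = 8.1916 kPa
Final effective stress: σ'_f = 45.263 + 8.1916 = 53.455 kPa.
σ'_f = 53.455 ≤ σ'_p = 60.3 kPa, so the clay remains overconsolidated and only the recompression index applies:
S_c = C_r·H/(1+e₀)·log₁₀(σ'_f/σ'_0) = 0.067×2.9/1.97×log₁₀(53.455/45.263)
    = 0.098631 × 0.072245 = 0.007126 m

S_c ≈ 7.13 mm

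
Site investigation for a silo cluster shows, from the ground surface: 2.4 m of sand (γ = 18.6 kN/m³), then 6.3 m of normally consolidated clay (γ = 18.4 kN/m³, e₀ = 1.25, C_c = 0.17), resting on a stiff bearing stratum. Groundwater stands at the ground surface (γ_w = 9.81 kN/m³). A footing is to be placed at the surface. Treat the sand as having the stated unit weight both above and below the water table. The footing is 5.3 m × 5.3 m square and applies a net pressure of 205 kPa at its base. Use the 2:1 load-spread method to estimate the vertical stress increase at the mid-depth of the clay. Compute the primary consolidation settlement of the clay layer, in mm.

Mid-depth of clay below the ground surface: z = 2.4 + 6.3/2 = 5.55 m.
Total vertical stress at mid-clay: σ_v = 18.6×2.4 + 18.4×3.15 = 102.6 kPa.
Pore pressure: u = 9.81×(5.55 − 0) = 54.446 kPa.
Initial effective stress: σ'_0 = σ_v − u = 102.6 − 54.446 = 48.154 kPa.
Stress increase at mid-clay by the 2:1 spreading method:
Δσ = qBL/((B+z)(L+z)) = 205×5.3×5.3/((5.3+5.55)(5.3+5.55)) = 48.915 kPa
Final effective stress: σ'_f = σ'_0 + Δσ = 48.154 + 48.915 = 97.069 kPa.
Normally consolidated clay, so the full stress increment lies on the virgin compression line:
S_c = C_c·H/(1+e₀)·log₁₀(σ'_f/σ'_0) = 0.17×6.3/(1+1.25)×log₁₀(97.069/48.154)
    = 0.476 × 0.30445 = 0.1449 m

S_c ≈ 145 mm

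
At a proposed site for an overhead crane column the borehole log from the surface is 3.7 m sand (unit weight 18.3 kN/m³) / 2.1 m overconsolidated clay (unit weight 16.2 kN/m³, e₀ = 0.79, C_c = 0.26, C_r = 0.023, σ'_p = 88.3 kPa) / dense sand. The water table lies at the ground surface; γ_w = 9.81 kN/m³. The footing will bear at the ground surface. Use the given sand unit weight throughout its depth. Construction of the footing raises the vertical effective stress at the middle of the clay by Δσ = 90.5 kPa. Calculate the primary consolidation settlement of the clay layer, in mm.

Mid-depth of clay below the ground surface: z = 3.7 + 2.1/2 = 4.75 m.
Total vertical stress at mid-clay: σ_v = 18.3×3.7 + 16.2×1.05 = 84.72 kPa.
Pore pressure: u = 9.81×(4.75 − 0) = 46.598 kPa.
Initial effective stress: σ'_0 = σ_v − u = 84.72 − 46.598 = 38.122 kPa.
Final effective stress: σ'_f = 38.122 + 90.5 = 128.62 kPa.
σ'_f = 128.62 > σ'_p = 88.3 kPa, so the stress path crosses the preconsolidation pressure — recompression up to σ'_p, then virgin compression beyond:
S_c = H/(1+e₀)·[C_r·log₁₀(σ'_p/σ'_0) + C_c·log₁₀(σ'_f/σ'_p)]
    = 2.1/1.79 × [0.023×log₁₀(88.3/38.122) + 0.26×log₁₀(128.62/88.3)]
    = 1.1732 × [0.0083901 + 0.04247] = 0.05967 m

S_c ≈ 59.7 mm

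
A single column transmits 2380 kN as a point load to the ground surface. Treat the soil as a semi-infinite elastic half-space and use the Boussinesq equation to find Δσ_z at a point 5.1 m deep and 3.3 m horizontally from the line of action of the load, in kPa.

Δσ_z ≈ 18.2 kPa

Boussinesq vertical stress below a point load on an elastic half-space:
Δσ_z = 3P/(2πz²) · [1 + (r/z)²]^(−5/2)
r/z = 3.3/5.1 = 0.64706; [1+(r/z)²]^(−5/2) = 0.41714.
Δσ_z = 3×2380/(2π×5.1²) × 0.41714 = 43.69 × 0.41714 = 18.22 kPa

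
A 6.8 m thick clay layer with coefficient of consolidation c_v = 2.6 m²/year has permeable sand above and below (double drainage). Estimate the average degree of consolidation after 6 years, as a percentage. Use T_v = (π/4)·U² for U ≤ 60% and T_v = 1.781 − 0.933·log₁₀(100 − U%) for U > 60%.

Drainage path length: H_d = H/2 = 3.4 m (double drainage).
T_v = c_v·t/H_d² = 2.6×6/3.4² = 1.3495.
T_v = 1.3495 corresponds to the U > 60% branch:
U = 1 − 10^((1.781 − T_v)/0.933)/100 = 0.971

U ≈ 97.1 %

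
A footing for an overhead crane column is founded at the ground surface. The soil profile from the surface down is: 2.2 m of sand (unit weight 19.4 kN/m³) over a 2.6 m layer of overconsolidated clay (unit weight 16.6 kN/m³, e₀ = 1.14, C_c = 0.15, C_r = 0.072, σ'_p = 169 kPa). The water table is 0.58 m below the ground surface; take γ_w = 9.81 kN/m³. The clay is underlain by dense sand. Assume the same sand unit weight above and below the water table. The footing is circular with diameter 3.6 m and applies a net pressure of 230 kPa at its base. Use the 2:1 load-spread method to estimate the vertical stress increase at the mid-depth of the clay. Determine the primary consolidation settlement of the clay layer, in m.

Mid-depth of clay below the ground surface: z = 2.2 + 2.6/2 = 3.5 m.
Total vertical stress at mid-clay: σ_v = 19.4×2.2 + 16.6×1.3 = 64.26 kPa.
Pore pressure: u = 9.81×(3.5 − 0.58) = 28.645 kPa.
Initial effective stress: σ'_0 = σ_v − u = 64.26 − 28.645 = 35.615 kPa.
Stress increase at mid-clay by the 2:1 spreading method:
Δσ ≈ qD²/(D+z)² = 230×3.6²/(3.6+3.5)² = 59.131 kPa
Final effective stress: σ'_f = 35.615 + 59.131 = 94.746 kPa.
σ'_f = 94.746 ≤ σ'_p = 169 kPa, so the clay remains overconsolidated and only the recompression index applies:
S_c = C_r·H/(1+e₀)·log₁₀(σ'_f/σ'_0) = 0.072×2.6/2.14×log₁₀(94.746/35.615)
    = 0.08748 × 0.42493 = 0.03717 m

S_c ≈ 0.0372 m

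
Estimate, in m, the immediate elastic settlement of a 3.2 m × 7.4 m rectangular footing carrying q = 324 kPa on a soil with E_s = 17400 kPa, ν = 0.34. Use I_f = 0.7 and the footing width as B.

S_e ≈ 0.0369 m

Immediate (elastic) settlement: S_e = q·B·(1−ν²)/E_s · I_f.
S_e = 324 × 3.2 × (1 − 0.34²) / 17400 × 0.7
    = 324 × 3.2 × 0.8844 / 17400 × 0.7
    = 0.03689 m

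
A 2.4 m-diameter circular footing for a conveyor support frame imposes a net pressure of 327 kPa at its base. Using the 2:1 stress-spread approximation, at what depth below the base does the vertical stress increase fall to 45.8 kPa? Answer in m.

z ≈ 4.01 m

2:1 spreading — at depth z the loaded area has grown by z in each plan dimension:
qD²/(D+z)² = Δσ_z ⇒ z = D(√(q/Δσ_z) − 1) = 2.4×(√(327/45.8) − 1) = 4.013 m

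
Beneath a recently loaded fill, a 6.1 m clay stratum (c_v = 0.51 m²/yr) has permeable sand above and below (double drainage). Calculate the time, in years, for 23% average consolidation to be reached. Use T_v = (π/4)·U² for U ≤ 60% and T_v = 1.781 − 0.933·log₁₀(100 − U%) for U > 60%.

Drainage path length: H_d = H/2 = 3.05 m (double drainage).
U ≤ 60%: T_v = (π/4)·U² = (π/4)×0.23² = 0.041548.
t = T_v·H_d²/c_v = 0.041548×3.05²/0.51 = 0.7578 years.

t ≈ 0.758 years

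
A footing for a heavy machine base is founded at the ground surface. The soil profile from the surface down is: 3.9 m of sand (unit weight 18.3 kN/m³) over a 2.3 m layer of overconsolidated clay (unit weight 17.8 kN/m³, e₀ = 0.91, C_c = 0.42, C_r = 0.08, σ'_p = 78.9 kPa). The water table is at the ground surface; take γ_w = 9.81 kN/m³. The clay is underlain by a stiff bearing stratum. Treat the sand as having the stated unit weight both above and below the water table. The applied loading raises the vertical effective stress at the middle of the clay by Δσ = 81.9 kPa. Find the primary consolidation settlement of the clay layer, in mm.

Mid-depth of clay below the ground surface: z = 3.9 + 2.3/2 = 5.05 m.
Total vertical stress at mid-clay: σ_v = 18.3×3.9 + 17.8×1.15 = 91.84 kPa.
Pore pressure: u = 9.81×(5.05 − 0) = 49.541 kPa.
Initial effective stress: σ'_0 = σ_v − u = 91.84 − 49.541 = 42.299 kPa.
Final effective stress: σ'_f = 42.299 + 81.9 = 124.2 kPa.
σ'_f = 124.2 > σ'_p = 78.9 kPa, so the stress path crosses the preconsolidation pressure — recompression up to σ'_p, then virgin compression beyond:
S_c = H/(1+e₀)·[C_r·log₁₀(σ'_p/σ'_0) + C_c·log₁₀(σ'_f/σ'_p)]
    = 2.3/1.91 × [0.08×log₁₀(78.9/42.299) + 0.42×log₁₀(124.2/78.9)]
    = 1.2042 × [0.02166 + 0.082759] = 0.1257 m

S_c ≈ 126 mm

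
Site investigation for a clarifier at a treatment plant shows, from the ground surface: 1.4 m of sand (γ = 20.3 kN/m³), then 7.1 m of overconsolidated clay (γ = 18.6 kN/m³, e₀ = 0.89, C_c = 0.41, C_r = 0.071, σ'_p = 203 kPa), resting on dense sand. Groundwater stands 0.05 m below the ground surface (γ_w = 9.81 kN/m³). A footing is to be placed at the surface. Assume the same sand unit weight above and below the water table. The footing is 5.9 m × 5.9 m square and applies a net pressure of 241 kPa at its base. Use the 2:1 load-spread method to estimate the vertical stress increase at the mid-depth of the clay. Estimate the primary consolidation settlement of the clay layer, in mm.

S_c ≈ 108 mm

Mid-depth of clay below the ground surface: z = 1.4 + 7.1/2 = 4.95 m.
Total vertical stress at mid-clay: σ_v = 20.3×1.4 + 18.6×3.55 = 94.45 kPa.
Pore pressure: u = 9.81×(4.95 − 0.05) = 48.069 kPa.
Initial effective stress: σ'_0 = σ_v − u = 94.45 − 48.069 = 46.381 kPa.
Stress increase at mid-clay by the 2:1 spreading method:
Δσ = qBL/((B+z)(L+z)) = 241×5.9×5.9/((5.9+4.95)(5.9+4.95)) = 71.263 kPa
Final effective stress: σ'_f = 46.381 + 71.263 = 117.64 kPa.
σ'_f = 117.64 ≤ σ'_p = 203 kPa, so the clay remains overconsolidated and only the recompression index applies:
S_c = C_r·H/(1+e₀)·log₁₀(σ'_f/σ'_0) = 0.071×7.1/1.89×log₁₀(117.64/46.381)
    = 0.26672 × 0.40421 = 0.1078 m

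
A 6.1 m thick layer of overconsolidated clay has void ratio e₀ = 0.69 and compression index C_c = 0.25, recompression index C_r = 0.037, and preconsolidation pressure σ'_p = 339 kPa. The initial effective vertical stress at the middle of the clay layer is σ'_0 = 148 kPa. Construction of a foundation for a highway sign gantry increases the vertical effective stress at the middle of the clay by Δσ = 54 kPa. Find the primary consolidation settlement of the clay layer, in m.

S_c ≈ 0.018 m

Final effective stress: σ'_f = 148 + 54 = 202 kPa.
σ'_f = 202 ≤ σ'_p = 339 kPa, so the clay remains overconsolidated and only the recompression index applies:
S_c = C_r·H/(1+e₀)·log₁₀(σ'_f/σ'_0) = 0.037×6.1/1.69×log₁₀(202/148)
    = 0.13355 × 0.13509 = 0.01804 m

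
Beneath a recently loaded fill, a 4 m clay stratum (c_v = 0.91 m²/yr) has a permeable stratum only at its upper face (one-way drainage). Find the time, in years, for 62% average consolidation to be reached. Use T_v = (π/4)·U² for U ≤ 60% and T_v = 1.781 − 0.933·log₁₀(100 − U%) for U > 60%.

t ≈ 5.4 years

Drainage path length: H_d = H = 4 m (single drainage).
U > 60%: T_v = 1.781 − 0.933·log₁₀(100 − 62) = 0.30706.
t = T_v·H_d²/c_v = 0.30706×4²/0.91 = 5.399 years.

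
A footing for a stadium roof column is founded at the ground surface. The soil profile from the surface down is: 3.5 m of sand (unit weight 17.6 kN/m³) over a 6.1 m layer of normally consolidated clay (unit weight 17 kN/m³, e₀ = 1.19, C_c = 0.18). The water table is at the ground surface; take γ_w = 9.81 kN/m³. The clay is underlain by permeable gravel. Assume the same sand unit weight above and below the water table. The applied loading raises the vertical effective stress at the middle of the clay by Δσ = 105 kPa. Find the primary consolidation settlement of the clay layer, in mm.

S_c ≈ 249 mm

Mid-depth of clay below the ground surface: z = 3.5 + 6.1/2 = 6.55 m.
Total vertical stress at mid-clay: σ_v = 17.6×3.5 + 17×3.05 = 113.45 kPa.
Pore pressure: u = 9.81×(6.55 − 0) = 64.255 kPa.
Initial effective stress: σ'_0 = σ_v − u = 113.45 − 64.255 = 49.195 kPa.
Final effective stress: σ'_f = σ'_0 + Δσ = 49.195 + 105 = 154.19 kPa.
Normally consolidated clay, so the full stress increment lies on the virgin compression line:
S_c = C_c·H/(1+e₀)·log₁₀(σ'_f/σ'_0) = 0.18×6.1/(1+1.19)×log₁₀(154.19/49.195)
    = 0.50137 × 0.49614 = 0.2487 m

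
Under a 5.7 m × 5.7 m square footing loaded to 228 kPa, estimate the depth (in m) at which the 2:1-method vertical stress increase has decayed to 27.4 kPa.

2:1 spreading — at depth z the loaded area has grown by z in each plan dimension:
qB²/(B+z)² = Δσ_z ⇒ z = B(√(q/Δσ_z) − 1) = 5.7×(√(228/27.4) − 1) = 10.74 m

z ≈ 10.7 m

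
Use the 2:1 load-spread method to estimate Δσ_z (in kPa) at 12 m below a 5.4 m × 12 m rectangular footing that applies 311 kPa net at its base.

Δσ_z ≈ 48.3 kPa

By the 2:1 method the load spreads at 1 horizontal : 2 vertical, so at depth z the loaded area has grown by z in each plan dimension:
Δσ = qBL/((B+z)(L+z)) = 311×5.4×12/((5.4+12)(12+12)) = 48.259 kPa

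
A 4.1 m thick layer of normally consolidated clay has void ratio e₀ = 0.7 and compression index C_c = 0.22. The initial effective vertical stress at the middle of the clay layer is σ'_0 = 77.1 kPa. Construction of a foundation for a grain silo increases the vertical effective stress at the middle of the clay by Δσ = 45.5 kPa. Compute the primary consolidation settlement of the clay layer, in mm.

S_c ≈ 107 mm

Final effective stress: σ'_f = σ'_0 + Δσ = 77.1 + 45.5 = 122.6 kPa.
Normally consolidated clay, so the full stress increment lies on the virgin compression line:
S_c = C_c·H/(1+e₀)·log₁₀(σ'_f/σ'_0) = 0.22×4.1/(1+0.7)×log₁₀(122.6/77.1)
    = 0.53059 × 0.20144 = 0.1069 m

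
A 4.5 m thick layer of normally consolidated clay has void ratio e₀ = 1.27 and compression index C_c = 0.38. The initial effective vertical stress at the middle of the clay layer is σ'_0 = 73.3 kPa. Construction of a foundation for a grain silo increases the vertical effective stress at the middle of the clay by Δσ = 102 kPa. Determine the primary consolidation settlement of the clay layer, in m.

S_c ≈ 0.285 m

Final effective stress: σ'_f = σ'_0 + Δσ = 73.3 + 102 = 175.3 kPa.
Normally consolidated clay, so the full stress increment lies on the virgin compression line:
S_c = C_c·H/(1+e₀)·log₁₀(σ'_f/σ'_0) = 0.38×4.5/(1+1.27)×log₁₀(175.3/73.3)
    = 0.7533 × 0.37868 = 0.2853 m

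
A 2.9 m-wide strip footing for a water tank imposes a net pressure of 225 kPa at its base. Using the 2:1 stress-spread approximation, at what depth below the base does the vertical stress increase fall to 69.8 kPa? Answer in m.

2:1 spreading — at depth z the loaded area has grown by z in each plan dimension:
qB/(B+z) = Δσ_z ⇒ z = qB/Δσ_z − B = 225×2.9/69.8 − 2.9 = 6.448 m

z ≈ 6.45 m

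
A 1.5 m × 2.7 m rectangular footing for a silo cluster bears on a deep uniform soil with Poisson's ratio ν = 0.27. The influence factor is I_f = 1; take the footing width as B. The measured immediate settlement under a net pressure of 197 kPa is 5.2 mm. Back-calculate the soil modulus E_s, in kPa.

E_s ≈ 52700 kPa

S_e = q·B·(1−ν²)/E_s · I_f  ⇒  E_s = q·B·(1−ν²)·I_f / S_e.
E_s = 197 × 1.5 × 0.9271 × 1 / 0.0052 = 52680 kPa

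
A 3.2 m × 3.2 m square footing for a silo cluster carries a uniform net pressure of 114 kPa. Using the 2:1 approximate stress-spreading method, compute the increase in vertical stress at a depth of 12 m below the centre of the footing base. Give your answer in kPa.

By the 2:1 method the load spreads at 1 horizontal : 2 vertical, so at depth z the loaded area has grown by z in each plan dimension:
Δσ = qBL/((B+z)(L+z)) = 114×3.2×3.2/((3.2+12)(3.2+12)) = 5.0526 kPa

Δσ_z ≈ 5.05 kPa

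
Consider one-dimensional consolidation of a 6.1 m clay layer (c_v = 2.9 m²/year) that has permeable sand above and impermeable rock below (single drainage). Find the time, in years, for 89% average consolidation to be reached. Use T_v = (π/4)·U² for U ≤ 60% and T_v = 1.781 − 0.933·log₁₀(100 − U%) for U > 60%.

t ≈ 10.4 years

Drainage path length: H_d = H = 6.1 m (single drainage).
U > 60%: T_v = 1.781 − 0.933·log₁₀(100 − 89) = 0.80938.
t = T_v·H_d²/c_v = 0.80938×6.1²/2.9 = 10.39 years.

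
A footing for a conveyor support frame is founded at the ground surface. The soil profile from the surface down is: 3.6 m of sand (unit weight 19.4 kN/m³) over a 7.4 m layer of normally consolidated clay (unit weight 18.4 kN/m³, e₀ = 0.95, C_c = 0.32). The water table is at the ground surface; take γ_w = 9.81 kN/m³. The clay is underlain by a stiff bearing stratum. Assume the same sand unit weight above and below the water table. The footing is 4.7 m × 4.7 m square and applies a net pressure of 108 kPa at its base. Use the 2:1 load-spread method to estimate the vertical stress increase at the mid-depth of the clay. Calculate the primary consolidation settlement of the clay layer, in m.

Mid-depth of clay below the ground surface: z = 3.6 + 7.4/2 = 7.3 m.
Total vertical stress at mid-clay: σ_v = 19.4×3.6 + 18.4×3.7 = 137.92 kPa.
Pore pressure: u = 9.81×(7.3 − 0) = 71.613 kPa.
Initial effective stress: σ'_0 = σ_v − u = 137.92 − 71.613 = 66.307 kPa.
Stress increase at mid-clay by the 2:1 spreading method:
Δσ = qBL/((B+z)(L+z)) = 108×4.7×4.7/((4.7+7.3)(4.7+7.3)) = 16.568 kPa
Final effective stress: σ'_f = σ'_0 + Δσ = 66.307 + 16.568 = 82.875 kPa.
Normally consolidated clay, so the full stress increment lies on the virgin compression line:
S_c = C_c·H/(1+e₀)·log₁₀(σ'_f/σ'_0) = 0.32×7.4/(1+0.95)×log₁₀(82.875/66.307)
    = 1.2144 × 0.096864 = 0.1176 m

S_c ≈ 0.118 m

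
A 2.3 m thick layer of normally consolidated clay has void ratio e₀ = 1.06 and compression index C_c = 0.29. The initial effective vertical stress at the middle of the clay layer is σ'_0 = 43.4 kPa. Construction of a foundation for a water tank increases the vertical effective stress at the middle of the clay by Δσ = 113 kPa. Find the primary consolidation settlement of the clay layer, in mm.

Final effective stress: σ'_f = σ'_0 + Δσ = 43.4 + 113 = 156.4 kPa.
Normally consolidated clay, so the full stress increment lies on the virgin compression line:
S_c = C_c·H/(1+e₀)·log₁₀(σ'_f/σ'_0) = 0.29×2.3/(1+1.06)×log₁₀(156.4/43.4)
    = 0.32379 × 0.55675 = 0.1803 m

S_c ≈ 180 mm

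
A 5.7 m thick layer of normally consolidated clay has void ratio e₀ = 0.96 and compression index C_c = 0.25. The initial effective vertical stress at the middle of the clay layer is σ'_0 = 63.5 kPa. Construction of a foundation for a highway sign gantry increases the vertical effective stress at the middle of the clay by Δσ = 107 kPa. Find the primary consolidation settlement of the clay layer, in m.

S_c ≈ 0.312 m

Final effective stress: σ'_f = σ'_0 + Δσ = 63.5 + 107 = 170.5 kPa.
Normally consolidated clay, so the full stress increment lies on the virgin compression line:
S_c = C_c·H/(1+e₀)·log₁₀(σ'_f/σ'_0) = 0.25×5.7/(1+0.96)×log₁₀(170.5/63.5)
    = 0.72704 × 0.42895 = 0.3119 m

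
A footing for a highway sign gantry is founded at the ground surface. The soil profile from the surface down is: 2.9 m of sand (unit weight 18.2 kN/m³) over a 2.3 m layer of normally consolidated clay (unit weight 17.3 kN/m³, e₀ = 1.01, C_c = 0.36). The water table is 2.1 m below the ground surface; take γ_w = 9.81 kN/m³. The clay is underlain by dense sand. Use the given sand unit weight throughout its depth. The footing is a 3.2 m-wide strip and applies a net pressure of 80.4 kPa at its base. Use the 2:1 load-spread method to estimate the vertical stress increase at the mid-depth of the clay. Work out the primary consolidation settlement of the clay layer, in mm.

Mid-depth of clay below the ground surface: z = 2.9 + 2.3/2 = 4.05 m.
Total vertical stress at mid-clay: σ_v = 18.2×2.9 + 17.3×1.15 = 72.675 kPa.
Pore pressure: u = 9.81×(4.05 − 2.1) = 19.13 kPa.
Initial effective stress: σ'_0 = σ_v − u = 72.675 − 19.13 = 53.545 kPa.
Stress increase at mid-clay by the 2:1 spreading method:
Δσ = qB/(B+z) = 80.4×3.2/(3.2+4.05) = 35.487 kPa
Final effective stress: σ'_f = σ'_0 + Δσ = 53.545 + 35.487 = 89.032 kPa.
Normally consolidated clay, so the full stress increment lies on the virgin compression line:
S_c = C_c·H/(1+e₀)·log₁₀(σ'_f/σ'_0) = 0.36×2.3/(1+1.01)×log₁₀(89.032/53.545)
    = 0.41194 × 0.22083 = 0.09097 m

S_c ≈ 91 mm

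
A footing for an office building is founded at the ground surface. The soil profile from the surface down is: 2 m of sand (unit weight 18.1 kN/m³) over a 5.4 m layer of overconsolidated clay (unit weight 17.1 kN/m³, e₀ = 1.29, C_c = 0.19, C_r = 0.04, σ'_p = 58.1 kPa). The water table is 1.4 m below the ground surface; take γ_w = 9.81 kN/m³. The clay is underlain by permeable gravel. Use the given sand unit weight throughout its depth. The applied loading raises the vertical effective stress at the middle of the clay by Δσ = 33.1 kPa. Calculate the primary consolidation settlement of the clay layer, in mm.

Mid-depth of clay below the ground surface: z = 2 + 5.4/2 = 4.7 m.
Total vertical stress at mid-clay: σ_v = 18.1×2 + 17.1×2.7 = 82.37 kPa.
Pore pressure: u = 9.81×(4.7 − 1.4) = 32.373 kPa.
Initial effective stress: σ'_0 = σ_v − u = 82.37 − 32.373 = 49.997 kPa.
Final effective stress: σ'_f = 49.997 + 33.1 = 83.097 kPa.
σ'_f = 83.097 > σ'_p = 58.1 kPa, so the stress path crosses the preconsolidation pressure — recompression up to σ'_p, then virgin compression beyond:
S_c = H/(1+e₀)·[C_r·log₁₀(σ'_p/σ'_0) + C_c·log₁₀(σ'_f/σ'_p)]
    = 5.4/2.29 × [0.04×log₁₀(58.1/49.997) + 0.19×log₁₀(83.097/58.1)]
    = 2.3581 × [0.0026093 + 0.029528] = 0.07578 m

S_c ≈ 75.8 mm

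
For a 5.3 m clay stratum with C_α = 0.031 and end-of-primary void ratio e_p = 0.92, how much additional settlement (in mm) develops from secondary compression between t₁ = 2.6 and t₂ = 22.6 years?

S_s ≈ 80.4 mm

Secondary compression: S_s = C_α·H/(1+e_p)·log₁₀(t₂/t₁)
S_s = 0.031×5.3/(1+0.92)×log₁₀(22.6/2.6)
    = 0.08557 × 0.9391 = 0.08036 m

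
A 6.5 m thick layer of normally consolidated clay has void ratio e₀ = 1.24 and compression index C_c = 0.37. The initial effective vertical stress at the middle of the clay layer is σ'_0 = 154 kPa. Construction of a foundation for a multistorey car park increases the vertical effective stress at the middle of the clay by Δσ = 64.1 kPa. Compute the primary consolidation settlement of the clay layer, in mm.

Final effective stress: σ'_f = σ'_0 + Δσ = 154 + 64.1 = 218.1 kPa.
Normally consolidated clay, so the full stress increment lies on the virgin compression line:
S_c = C_c·H/(1+e₀)·log₁₀(σ'_f/σ'_0) = 0.37×6.5/(1+1.24)×log₁₀(218.1/154)
    = 1.0737 × 0.15113 = 0.1623 m

S_c ≈ 162 mm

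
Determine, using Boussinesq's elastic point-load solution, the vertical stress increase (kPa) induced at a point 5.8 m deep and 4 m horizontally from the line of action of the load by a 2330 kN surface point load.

Boussinesq vertical stress below a point load on an elastic half-space:
Δσ_z = 3P/(2πz²) · [1 + (r/z)²]^(−5/2)
r/z = 4/5.8 = 0.68966; [1+(r/z)²]^(−5/2) = 0.37806.
Δσ_z = 3×2330/(2π×5.8²) × 0.37806 = 33.071 × 0.37806 = 12.5 kPa

Δσ_z ≈ 12.5 kPa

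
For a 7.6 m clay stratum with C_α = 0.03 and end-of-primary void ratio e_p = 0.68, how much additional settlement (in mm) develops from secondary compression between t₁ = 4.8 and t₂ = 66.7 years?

S_s ≈ 155 mm

Secondary compression: S_s = C_α·H/(1+e_p)·log₁₀(t₂/t₁)
S_s = 0.03×7.6/(1+0.68)×log₁₀(66.7/4.8)
    = 0.1357 × 1.143 = 0.1551 m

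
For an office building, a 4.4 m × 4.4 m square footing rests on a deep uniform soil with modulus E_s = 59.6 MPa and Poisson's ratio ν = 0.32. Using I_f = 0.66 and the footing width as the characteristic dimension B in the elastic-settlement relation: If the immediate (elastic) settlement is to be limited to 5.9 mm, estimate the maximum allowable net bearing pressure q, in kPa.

E_s = 59.6 MPa = 59600 kPa.
S_e = q·B·(1−ν²)/E_s · I_f  ⇒  q = S_e·E_s / (B·(1−ν²)·I_f).
q = 0.0059 × 59600 / (4.4 × 0.8976 × 0.66) = 134.9 kPa

q ≈ 135 kPa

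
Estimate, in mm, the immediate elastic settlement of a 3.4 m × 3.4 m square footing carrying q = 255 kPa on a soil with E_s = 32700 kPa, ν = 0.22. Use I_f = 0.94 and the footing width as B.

S_e ≈ 23.7 mm

Immediate (elastic) settlement: S_e = q·B·(1−ν²)/E_s · I_f.
S_e = 255 × 3.4 × (1 − 0.22²) / 32700 × 0.94
    = 255 × 3.4 × 0.9516 / 32700 × 0.94
    = 0.02372 m = 23.72 mm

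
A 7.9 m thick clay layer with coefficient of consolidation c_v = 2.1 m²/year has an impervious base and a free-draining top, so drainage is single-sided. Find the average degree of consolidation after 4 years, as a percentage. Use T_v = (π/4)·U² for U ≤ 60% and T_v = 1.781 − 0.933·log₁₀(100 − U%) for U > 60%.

U ≈ 41.4 %

Drainage path length: H_d = H = 7.9 m (single drainage).
T_v = c_v·t/H_d² = 2.1×4/7.9² = 0.13459.
T_v = 0.13459 corresponds to the U ≤ 60% branch:
U = √(4T_v/π) = 0.414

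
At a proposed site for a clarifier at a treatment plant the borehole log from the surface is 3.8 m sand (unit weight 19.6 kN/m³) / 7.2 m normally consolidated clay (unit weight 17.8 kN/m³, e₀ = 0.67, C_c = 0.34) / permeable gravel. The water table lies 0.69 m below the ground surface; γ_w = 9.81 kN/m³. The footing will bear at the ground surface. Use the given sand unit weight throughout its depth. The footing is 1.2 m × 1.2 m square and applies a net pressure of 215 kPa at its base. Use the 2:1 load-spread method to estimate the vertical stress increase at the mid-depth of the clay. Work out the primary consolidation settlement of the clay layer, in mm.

Mid-depth of clay below the ground surface: z = 3.8 + 7.2/2 = 7.4 m.
Total vertical stress at mid-clay: σ_v = 19.6×3.8 + 17.8×3.6 = 138.56 kPa.
Pore pressure: u = 9.81×(7.4 − 0.69) = 65.825 kPa.
Initial effective stress: σ'_0 = σ_v − u = 138.56 − 65.825 = 72.735 kPa.
Stress increase at mid-clay by the 2:1 spreading method:
Δσ = qBL/((B+z)(L+z)) = 215×1.2×1.2/((1.2+7.4)(1.2+7.4)) = 4.186 kPa
Final effective stress: σ'_f = σ'_0 + Δσ = 72.735 + 4.186 = 76.921 kPa.
Normally consolidated clay, so the full stress increment lies on the virgin compression line:
S_c = C_c·H/(1+e₀)·log₁₀(σ'_f/σ'_0) = 0.34×7.2/(1+0.67)×log₁₀(76.921/72.735)
    = 1.4659 × 0.024301 = 0.03562 m

S_c ≈ 35.6 mm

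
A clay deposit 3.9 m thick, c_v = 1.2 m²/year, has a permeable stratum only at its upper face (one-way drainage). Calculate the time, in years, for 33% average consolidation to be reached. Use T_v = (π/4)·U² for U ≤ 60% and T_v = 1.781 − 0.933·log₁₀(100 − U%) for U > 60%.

Drainage path length: H_d = H = 3.9 m (single drainage).
U ≤ 60%: T_v = (π/4)·U² = (π/4)×0.33² = 0.08553.
t = T_v·H_d²/c_v = 0.08553×3.9²/1.2 = 1.084 years.

t ≈ 1.08 years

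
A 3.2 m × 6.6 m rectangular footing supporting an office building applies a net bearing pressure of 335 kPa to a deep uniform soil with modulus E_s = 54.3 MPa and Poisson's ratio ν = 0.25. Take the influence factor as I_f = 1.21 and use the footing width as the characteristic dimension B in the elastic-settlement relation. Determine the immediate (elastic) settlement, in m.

Immediate (elastic) settlement: S_e = q·B·(1−ν²)/E_s · I_f.
E_s = 54.3 MPa = 54300 kPa.
S_e = 335 × 3.2 × (1 − 0.25²) / 54300 × 1.21
    = 335 × 3.2 × 0.9375 / 54300 × 1.21
    = 0.0224 m

S_e ≈ 0.0224 m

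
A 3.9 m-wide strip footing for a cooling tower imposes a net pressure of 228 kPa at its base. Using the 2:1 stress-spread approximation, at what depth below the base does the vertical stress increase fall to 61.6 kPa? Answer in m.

2:1 spreading — at depth z the loaded area has grown by z in each plan dimension:
qB/(B+z) = Δσ_z ⇒ z = qB/Δσ_z − B = 228×3.9/61.6 − 3.9 = 10.54 m

z ≈ 10.5 m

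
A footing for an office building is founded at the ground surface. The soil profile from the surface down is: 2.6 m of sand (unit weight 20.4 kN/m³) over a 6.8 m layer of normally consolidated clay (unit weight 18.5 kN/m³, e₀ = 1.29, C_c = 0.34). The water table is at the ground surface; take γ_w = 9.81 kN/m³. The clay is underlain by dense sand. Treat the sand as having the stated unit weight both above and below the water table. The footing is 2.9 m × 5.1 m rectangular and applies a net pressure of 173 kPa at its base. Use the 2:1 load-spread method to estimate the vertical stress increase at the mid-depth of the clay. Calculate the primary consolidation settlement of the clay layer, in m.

S_c ≈ 0.164 m

Mid-depth of clay below the ground surface: z = 2.6 + 6.8/2 = 6 m.
Total vertical stress at mid-clay: σ_v = 20.4×2.6 + 18.5×3.4 = 115.94 kPa.
Pore pressure: u = 9.81×(6 − 0) = 58.86 kPa.
Initial effective stress: σ'_0 = σ_v − u = 115.94 − 58.86 = 57.08 kPa.
Stress increase at mid-clay by the 2:1 spreading method:
Δσ = qBL/((B+z)(L+z)) = 173×2.9×5.1/((2.9+6)(5.1+6)) = 25.9 kPa
Final effective stress: σ'_f = σ'_0 + Δσ = 57.08 + 25.9 = 82.98 kPa.
Normally consolidated clay, so the full stress increment lies on the virgin compression line:
S_c = C_c·H/(1+e₀)·log₁₀(σ'_f/σ'_0) = 0.34×6.8/(1+1.29)×log₁₀(82.98/57.08)
    = 1.0096 × 0.16249 = 0.164 m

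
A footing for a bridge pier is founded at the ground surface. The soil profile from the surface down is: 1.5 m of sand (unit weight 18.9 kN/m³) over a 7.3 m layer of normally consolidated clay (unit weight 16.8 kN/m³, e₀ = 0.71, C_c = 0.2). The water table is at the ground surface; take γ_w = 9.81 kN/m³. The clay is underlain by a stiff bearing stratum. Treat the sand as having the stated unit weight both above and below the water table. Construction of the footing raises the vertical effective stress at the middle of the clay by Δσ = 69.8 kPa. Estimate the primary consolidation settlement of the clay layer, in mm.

Mid-depth of clay below the ground surface: z = 1.5 + 7.3/2 = 5.15 m.
Total vertical stress at mid-clay: σ_v = 18.9×1.5 + 16.8×3.65 = 89.67 kPa.
Pore pressure: u = 9.81×(5.15 − 0) = 50.522 kPa.
Initial effective stress: σ'_0 = σ_v − u = 89.67 − 50.522 = 39.148 kPa.
Final effective stress: σ'_f = σ'_0 + Δσ = 39.148 + 69.8 = 108.95 kPa.
Normally consolidated clay, so the full stress increment lies on the virgin compression line:
S_c = C_c·H/(1+e₀)·log₁₀(σ'_f/σ'_0) = 0.2×7.3/(1+0.71)×log₁₀(108.95/39.148)
    = 0.8538 × 0.44452 = 0.3795 m

S_c ≈ 380 mm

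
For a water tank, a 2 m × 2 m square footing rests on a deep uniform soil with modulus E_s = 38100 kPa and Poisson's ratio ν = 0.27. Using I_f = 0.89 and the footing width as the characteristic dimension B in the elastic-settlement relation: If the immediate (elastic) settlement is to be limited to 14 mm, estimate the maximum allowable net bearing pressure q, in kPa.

S_e = q·B·(1−ν²)/E_s · I_f  ⇒  q = S_e·E_s / (B·(1−ν²)·I_f).
q = 0.014 × 38100 / (2 × 0.9271 × 0.89) = 323.2 kPa

q ≈ 323 kPa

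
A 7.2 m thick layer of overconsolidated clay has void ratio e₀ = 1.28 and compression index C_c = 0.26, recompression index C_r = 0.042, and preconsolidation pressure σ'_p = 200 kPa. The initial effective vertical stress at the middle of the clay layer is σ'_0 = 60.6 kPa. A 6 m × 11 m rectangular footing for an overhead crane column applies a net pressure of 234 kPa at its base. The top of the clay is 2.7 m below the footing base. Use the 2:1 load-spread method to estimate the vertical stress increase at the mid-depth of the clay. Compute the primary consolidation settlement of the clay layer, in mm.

Mid-depth of clay below the footing base: z = 2.7 + 7.2/2 = 6.3 m.
Stress increase at mid-clay by the 2:1 spreading method:
Δσ = qBL/((B+z)(L+z)) = 234×6×11/((6+6.3)(11+6.3)) = 72.579 kPa
Final effective stress: σ'_f = 60.6 + 72.579 = 133.18 kPa.
σ'_f = 133.18 ≤ σ'_p = 200 kPa, so the clay remains overconsolidated and only the recompression index applies:
S_c = C_r·H/(1+e₀)·log₁₀(σ'_f/σ'_0) = 0.042×7.2/2.28×log₁₀(133.18/60.6)
    = 0.13263 × 0.34197 = 0.04536 m

S_c ≈ 45.4 mm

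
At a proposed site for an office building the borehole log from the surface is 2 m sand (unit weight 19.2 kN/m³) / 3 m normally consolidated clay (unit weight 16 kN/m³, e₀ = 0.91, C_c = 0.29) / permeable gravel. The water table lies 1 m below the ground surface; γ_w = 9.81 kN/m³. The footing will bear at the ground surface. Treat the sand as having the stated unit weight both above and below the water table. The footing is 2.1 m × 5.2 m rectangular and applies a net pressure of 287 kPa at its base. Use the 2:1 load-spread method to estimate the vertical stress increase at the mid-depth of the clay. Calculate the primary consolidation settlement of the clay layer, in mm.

Mid-depth of clay below the ground surface: z = 2 + 3/2 = 3.5 m.
Total vertical stress at mid-clay: σ_v = 19.2×2 + 16×1.5 = 62.4 kPa.
Pore pressure: u = 9.81×(3.5 − 1) = 24.525 kPa.
Initial effective stress: σ'_0 = σ_v − u = 62.4 − 24.525 = 37.875 kPa.
Stress increase at mid-clay by the 2:1 spreading method:
Δσ = qBL/((B+z)(L+z)) = 287×2.1×5.2/((2.1+3.5)(5.2+3.5)) = 64.328 kPa
Final effective stress: σ'_f = σ'_0 + Δσ = 37.875 + 64.328 = 102.2 kPa.
Normally consolidated clay, so the full stress increment lies on the virgin compression line:
S_c = C_c·H/(1+e₀)·log₁₀(σ'_f/σ'_0) = 0.29×3/(1+0.91)×log₁₀(102.2/37.875)
    = 0.4555 × 0.4311 = 0.1964 m

S_c ≈ 196 mm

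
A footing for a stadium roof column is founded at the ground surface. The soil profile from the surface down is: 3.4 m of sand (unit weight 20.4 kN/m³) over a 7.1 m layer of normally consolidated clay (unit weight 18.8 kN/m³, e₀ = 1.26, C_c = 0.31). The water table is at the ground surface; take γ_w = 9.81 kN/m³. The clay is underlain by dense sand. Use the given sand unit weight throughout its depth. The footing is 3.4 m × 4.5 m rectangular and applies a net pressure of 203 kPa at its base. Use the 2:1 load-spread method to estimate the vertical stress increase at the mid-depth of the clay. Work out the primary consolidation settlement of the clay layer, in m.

S_c ≈ 0.138 m

Mid-depth of clay below the ground surface: z = 3.4 + 7.1/2 = 6.95 m.
Total vertical stress at mid-clay: σ_v = 20.4×3.4 + 18.8×3.55 = 136.1 kPa.
Pore pressure: u = 9.81×(6.95 − 0) = 68.18 kPa.
Initial effective stress: σ'_0 = σ_v − u = 136.1 − 68.18 = 67.92 kPa.
Stress increase at mid-clay by the 2:1 spreading method:
Δσ = qBL/((B+z)(L+z)) = 203×3.4×4.5/((3.4+6.95)(4.5+6.95)) = 26.208 kPa
Final effective stress: σ'_f = σ'_0 + Δσ = 67.92 + 26.208 = 94.128 kPa.
Normally consolidated clay, so the full stress increment lies on the virgin compression line:
S_c = C_c·H/(1+e₀)·log₁₀(σ'_f/σ'_0) = 0.31×7.1/(1+1.26)×log₁₀(94.128/67.92)
    = 0.97389 × 0.14172 = 0.138 m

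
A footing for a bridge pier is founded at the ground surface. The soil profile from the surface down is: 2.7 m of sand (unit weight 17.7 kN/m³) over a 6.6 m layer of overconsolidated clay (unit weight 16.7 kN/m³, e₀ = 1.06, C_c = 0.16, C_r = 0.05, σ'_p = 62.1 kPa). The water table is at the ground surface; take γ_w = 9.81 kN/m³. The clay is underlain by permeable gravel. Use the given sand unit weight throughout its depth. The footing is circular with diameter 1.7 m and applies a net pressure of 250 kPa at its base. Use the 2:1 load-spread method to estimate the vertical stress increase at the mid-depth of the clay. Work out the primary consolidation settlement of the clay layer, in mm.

S_c ≈ 17 mm

Mid-depth of clay below the ground surface: z = 2.7 + 6.6/2 = 6 m.
Total vertical stress at mid-clay: σ_v = 17.7×2.7 + 16.7×3.3 = 102.9 kPa.
Pore pressure: u = 9.81×(6 − 0) = 58.86 kPa.
Initial effective stress: σ'_0 = σ_v − u = 102.9 − 58.86 = 44.04 kPa.
Stress increase at mid-clay by the 2:1 spreading method:
Δσ ≈ qD²/(D+z)² = 250×1.7²/(1.7+6)² = 12.186 kPa
Final effective stress: σ'_f = 44.04 + 12.186 = 56.226 kPa.
σ'_f = 56.226 ≤ σ'_p = 62.1 kPa, so the clay remains overconsolidated and only the recompression index applies:
S_c = C_r·H/(1+e₀)·log₁₀(σ'_f/σ'_0) = 0.05×6.6/2.06×log₁₀(56.226/44.04)
    = 0.1602 × 0.10609 = 0.017 m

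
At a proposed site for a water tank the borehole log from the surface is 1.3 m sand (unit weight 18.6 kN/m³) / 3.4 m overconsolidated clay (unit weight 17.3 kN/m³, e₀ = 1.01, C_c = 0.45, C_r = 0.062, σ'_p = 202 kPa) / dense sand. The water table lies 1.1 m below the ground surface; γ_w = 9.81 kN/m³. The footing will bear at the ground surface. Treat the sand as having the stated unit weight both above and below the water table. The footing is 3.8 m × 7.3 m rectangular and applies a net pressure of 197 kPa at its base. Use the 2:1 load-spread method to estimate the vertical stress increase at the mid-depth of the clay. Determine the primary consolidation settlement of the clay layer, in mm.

S_c ≈ 53.4 mm

Mid-depth of clay below the ground surface: z = 1.3 + 3.4/2 = 3 m.
Total vertical stress at mid-clay: σ_v = 18.6×1.3 + 17.3×1.7 = 53.59 kPa.
Pore pressure: u = 9.81×(3 − 1.1) = 18.639 kPa.
Initial effective stress: σ'_0 = σ_v − u = 53.59 − 18.639 = 34.951 kPa.
Stress increase at mid-clay by the 2:1 spreading method:
Δσ = qBL/((B+z)(L+z)) = 197×3.8×7.3/((3.8+3)(7.3+3)) = 78.024 kPa
Final effective stress: σ'_f = 34.951 + 78.024 = 112.97 kPa.
σ'_f = 112.97 ≤ σ'_p = 202 kPa, so the clay remains overconsolidated and only the recompression index applies:
S_c = C_r·H/(1+e₀)·log₁₀(σ'_f/σ'_0) = 0.062×3.4/2.01×log₁₀(112.97/34.951)
    = 0.10487 × 0.5095 = 0.05343 m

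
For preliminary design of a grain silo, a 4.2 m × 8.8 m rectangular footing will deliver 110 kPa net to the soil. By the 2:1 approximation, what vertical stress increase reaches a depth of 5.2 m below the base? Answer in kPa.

By the 2:1 method the load spreads at 1 horizontal : 2 vertical, so at depth z the loaded area has grown by z in each plan dimension:
Δσ = qBL/((B+z)(L+z)) = 110×4.2×8.8/((4.2+5.2)(8.8+5.2)) = 30.894 kPa

Δσ_z ≈ 30.9 kPa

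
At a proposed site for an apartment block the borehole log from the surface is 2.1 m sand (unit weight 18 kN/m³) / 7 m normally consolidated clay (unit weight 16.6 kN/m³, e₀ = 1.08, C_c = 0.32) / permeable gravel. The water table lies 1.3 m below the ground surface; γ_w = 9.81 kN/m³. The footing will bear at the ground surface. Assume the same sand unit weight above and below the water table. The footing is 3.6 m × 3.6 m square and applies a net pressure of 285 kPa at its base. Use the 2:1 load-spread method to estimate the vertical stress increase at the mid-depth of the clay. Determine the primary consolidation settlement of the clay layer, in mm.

S_c ≈ 278 mm

Mid-depth of clay below the ground surface: z = 2.1 + 7/2 = 5.6 m.
Total vertical stress at mid-clay: σ_v = 18×2.1 + 16.6×3.5 = 95.9 kPa.
Pore pressure: u = 9.81×(5.6 − 1.3) = 42.183 kPa.
Initial effective stress: σ'_0 = σ_v − u = 95.9 − 42.183 = 53.717 kPa.
Stress increase at mid-clay by the 2:1 spreading method:
Δσ = qBL/((B+z)(L+z)) = 285×3.6×3.6/((3.6+5.6)(3.6+5.6)) = 43.639 kPa
Final effective stress: σ'_f = σ'_0 + Δσ = 53.717 + 43.639 = 97.356 kPa.
Normally consolidated clay, so the full stress increment lies on the virgin compression line:
S_c = C_c·H/(1+e₀)·log₁₀(σ'_f/σ'_0) = 0.32×7/(1+1.08)×log₁₀(97.356/53.717)
    = 1.0769 × 0.25825 = 0.2781 m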